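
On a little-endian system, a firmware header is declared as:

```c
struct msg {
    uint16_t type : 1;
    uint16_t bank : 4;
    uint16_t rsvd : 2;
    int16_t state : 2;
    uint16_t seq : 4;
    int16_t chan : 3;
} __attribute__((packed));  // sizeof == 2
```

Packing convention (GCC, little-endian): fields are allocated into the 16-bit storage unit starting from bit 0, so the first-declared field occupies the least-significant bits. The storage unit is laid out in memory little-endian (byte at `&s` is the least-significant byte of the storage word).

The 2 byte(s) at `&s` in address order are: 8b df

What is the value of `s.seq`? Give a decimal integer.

15

[0]=0x8b [1]=0xdf (little-endian) → word 0xdf8b
type:1 @ bit 0 → (0xdf8b>>0)&0x1 = 0x1
bank:4 @ bit 1 → (0xdf8b>>1)&0xf = 0x5
rsvd:2 @ bit 5 → (0xdf8b>>5)&0x3 = 0x0
state:2 @ bit 7 → (0xdf8b>>7)&0x3 = 0x3
seq:4 @ bit 9 → (0xdf8b>>9)&0xf = 0xf  ←
chan:3 @ bit 13 → (0xdf8b>>13)&0x7 = 0x6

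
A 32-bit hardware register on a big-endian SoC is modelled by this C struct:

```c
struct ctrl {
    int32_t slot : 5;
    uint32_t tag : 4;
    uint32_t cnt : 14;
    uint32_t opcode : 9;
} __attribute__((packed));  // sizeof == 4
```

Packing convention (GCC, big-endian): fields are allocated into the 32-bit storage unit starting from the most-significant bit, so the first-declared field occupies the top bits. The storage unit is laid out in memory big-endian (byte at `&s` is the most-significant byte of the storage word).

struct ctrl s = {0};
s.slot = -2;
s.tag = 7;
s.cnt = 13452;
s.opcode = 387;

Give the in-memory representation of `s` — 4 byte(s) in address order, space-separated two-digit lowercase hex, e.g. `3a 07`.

f3 e9 19 83

slot (5b) val=-2 bits=0x1e at bit 27: 0xf0000000
tag (4b) val=7 bits=0x7 at bit 23: 0xf3800000
cnt (14b) val=13452 bits=0x348c at bit 9: 0xf3e91800
opcode (9b) val=387 bits=0x183 at bit 0: 0xf3e91983
word = 0xf3e91983 → big-endian bytes:
  [0]=0xf3  [1]=0xe9  [2]=0x19  [3]=0x83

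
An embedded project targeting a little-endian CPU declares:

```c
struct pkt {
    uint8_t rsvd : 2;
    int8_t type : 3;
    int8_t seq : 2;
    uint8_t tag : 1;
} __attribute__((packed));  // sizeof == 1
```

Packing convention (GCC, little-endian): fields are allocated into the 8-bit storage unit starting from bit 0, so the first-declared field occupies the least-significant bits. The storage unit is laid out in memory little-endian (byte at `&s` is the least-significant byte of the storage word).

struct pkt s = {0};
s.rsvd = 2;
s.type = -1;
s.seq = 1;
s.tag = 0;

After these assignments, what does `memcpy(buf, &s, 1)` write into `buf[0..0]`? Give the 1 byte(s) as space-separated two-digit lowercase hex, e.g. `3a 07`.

3e

[0+:2] rsvd=2 & 0x3 = 0x2; word=0x02
[2+:3] type=-1 & 0x7 = 0x7; word=0x1e
[5+:2] seq=1 & 0x3 = 0x1; word=0x3e
[7+:1] tag=0 & 0x1 = 0x0; word=0x3e
word = 0x3e → little-endian bytes:
  [0]=0x3e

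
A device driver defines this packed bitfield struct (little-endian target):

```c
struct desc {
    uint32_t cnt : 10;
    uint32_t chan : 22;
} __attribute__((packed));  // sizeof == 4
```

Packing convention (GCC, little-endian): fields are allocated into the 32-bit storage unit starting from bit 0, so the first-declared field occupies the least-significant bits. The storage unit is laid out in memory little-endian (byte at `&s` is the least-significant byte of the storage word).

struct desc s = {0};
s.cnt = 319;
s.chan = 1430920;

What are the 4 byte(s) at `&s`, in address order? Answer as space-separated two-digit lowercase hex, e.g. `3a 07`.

cnt:10 = 319 → 0x13f << 0 → word 0x0000013f
chan:22 = 1430920 → 0x15d588 << 10 → word 0x5756213f
word = 0x5756213f → little-endian bytes:
  [0]=0x3f  [1]=0x21  [2]=0x56  [3]=0x57

3f 21 56 57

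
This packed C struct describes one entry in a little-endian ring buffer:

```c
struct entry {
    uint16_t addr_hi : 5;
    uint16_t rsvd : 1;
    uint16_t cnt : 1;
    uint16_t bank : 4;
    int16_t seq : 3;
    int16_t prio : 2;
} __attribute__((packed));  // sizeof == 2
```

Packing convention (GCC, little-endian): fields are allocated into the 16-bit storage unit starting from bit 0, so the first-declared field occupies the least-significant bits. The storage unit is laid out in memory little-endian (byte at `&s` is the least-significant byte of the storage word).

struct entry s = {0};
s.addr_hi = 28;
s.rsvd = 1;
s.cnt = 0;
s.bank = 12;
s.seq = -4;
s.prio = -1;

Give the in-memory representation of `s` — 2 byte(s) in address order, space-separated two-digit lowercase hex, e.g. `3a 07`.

addr_hi (5b) val=28 bits=0x1c at bit 0: 0x001c
rsvd (1b) val=1 bits=0x1 at bit 5: 0x003c
cnt (1b) val=0 bits=0x0 at bit 6: 0x003c
bank (4b) val=12 bits=0xc at bit 7: 0x063c
seq (3b) val=-4 bits=0x4 at bit 11: 0x263c
prio (2b) val=-1 bits=0x3 at bit 14: 0xe63c
word = 0xe63c → little-endian bytes:
  [0]=0x3c  [1]=0xe6

3c e6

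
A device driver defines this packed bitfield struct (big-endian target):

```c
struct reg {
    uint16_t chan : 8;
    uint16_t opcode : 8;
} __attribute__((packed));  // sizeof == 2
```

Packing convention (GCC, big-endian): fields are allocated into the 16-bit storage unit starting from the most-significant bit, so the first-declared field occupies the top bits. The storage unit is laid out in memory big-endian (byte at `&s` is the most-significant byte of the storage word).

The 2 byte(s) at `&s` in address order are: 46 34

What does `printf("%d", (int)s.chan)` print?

[0]=0x46 [1]=0x34 (big-endian) → word 0x4634
chan:8 @ bit 8 → (0x4634>>8)&0xff = 0x46  ←
opcode:8 @ bit 0 → (0x4634>>0)&0xff = 0x34

70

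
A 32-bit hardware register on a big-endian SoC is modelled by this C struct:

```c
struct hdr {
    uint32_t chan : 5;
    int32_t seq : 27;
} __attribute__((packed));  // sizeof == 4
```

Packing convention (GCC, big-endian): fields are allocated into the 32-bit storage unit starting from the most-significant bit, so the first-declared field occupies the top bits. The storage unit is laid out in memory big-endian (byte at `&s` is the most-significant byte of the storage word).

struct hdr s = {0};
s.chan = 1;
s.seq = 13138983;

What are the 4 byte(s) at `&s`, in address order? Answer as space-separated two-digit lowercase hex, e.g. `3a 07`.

chan:5 = 1 → 0x1 << 27 → word 0x08000000
seq:27 = 13138983 → 0xc87c27 << 0 → word 0x08c87c27
word = 0x08c87c27 → big-endian bytes:
  [0]=0x08  [1]=0xc8  [2]=0x7c  [3]=0x27

08 c8 7c 27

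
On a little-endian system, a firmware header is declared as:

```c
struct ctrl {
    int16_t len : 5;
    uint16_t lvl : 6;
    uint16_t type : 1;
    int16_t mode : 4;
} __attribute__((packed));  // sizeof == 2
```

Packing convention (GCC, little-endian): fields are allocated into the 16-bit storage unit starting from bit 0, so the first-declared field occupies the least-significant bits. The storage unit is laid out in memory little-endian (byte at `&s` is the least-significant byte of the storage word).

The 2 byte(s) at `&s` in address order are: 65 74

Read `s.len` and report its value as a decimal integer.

[0]=0x65 [1]=0x74 (little-endian) → word 0x7465
len:5 @ bit 0 → (0x7465>>0)&0x1f = 0x5  ←
lvl:6 @ bit 5 → (0x7465>>5)&0x3f = 0x23
type:1 @ bit 11 → (0x7465>>11)&0x1 = 0x0
mode:4 @ bit 12 → (0x7465>>12)&0xf = 0x7
len signed 5b, MSB=0: value = 5

5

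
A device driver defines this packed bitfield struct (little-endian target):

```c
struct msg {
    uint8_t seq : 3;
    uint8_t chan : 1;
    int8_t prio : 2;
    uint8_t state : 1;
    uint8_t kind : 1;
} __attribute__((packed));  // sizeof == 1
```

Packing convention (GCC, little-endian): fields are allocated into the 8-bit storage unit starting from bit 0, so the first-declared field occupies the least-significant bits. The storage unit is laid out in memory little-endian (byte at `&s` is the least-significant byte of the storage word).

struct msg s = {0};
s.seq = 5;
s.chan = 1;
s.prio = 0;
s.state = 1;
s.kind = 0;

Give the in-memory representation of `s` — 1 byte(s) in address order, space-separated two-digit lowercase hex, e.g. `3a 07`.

4d

seq (3b) val=5 bits=0x5 at bit 0: 0x05
chan (1b) val=1 bits=0x1 at bit 3: 0x0d
prio (2b) val=0 bits=0x0 at bit 4: 0x0d
state (1b) val=1 bits=0x1 at bit 6: 0x4d
kind (1b) val=0 bits=0x0 at bit 7: 0x4d
word = 0x4d → little-endian bytes:
  [0]=0x4d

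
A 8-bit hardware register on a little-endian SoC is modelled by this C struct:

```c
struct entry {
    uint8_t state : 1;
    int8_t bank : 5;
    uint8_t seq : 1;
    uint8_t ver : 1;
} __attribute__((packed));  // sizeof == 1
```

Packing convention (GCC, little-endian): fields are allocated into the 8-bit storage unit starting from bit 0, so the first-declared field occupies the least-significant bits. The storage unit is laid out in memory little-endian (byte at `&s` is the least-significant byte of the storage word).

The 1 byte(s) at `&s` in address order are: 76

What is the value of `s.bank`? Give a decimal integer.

-5

[0]=0x76 (little-endian) → word 0x76
state:1 @ bit 0 → (0x76>>0)&0x1 = 0x0
bank:5 @ bit 1 → (0x76>>1)&0x1f = 0x1b  ←
seq:1 @ bit 6 → (0x76>>6)&0x1 = 0x1
ver:1 @ bit 7 → (0x76>>7)&0x1 = 0x0
bank signed 5b, MSB=1: 27 - 32 = -5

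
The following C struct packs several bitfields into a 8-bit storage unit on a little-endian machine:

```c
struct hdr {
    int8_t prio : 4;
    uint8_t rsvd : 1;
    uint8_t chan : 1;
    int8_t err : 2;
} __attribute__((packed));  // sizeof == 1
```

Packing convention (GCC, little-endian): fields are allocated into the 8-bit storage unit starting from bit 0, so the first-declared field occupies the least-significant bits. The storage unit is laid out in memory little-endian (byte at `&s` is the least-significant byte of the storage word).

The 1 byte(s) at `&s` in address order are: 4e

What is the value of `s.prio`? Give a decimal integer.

[0]=0x4e (little-endian) → word 0x4e
prio:4 @ bit 0 → (0x4e>>0)&0xf = 0xe  ←
rsvd:1 @ bit 4 → (0x4e>>4)&0x1 = 0x0
chan:1 @ bit 5 → (0x4e>>5)&0x1 = 0x0
err:2 @ bit 6 → (0x4e>>6)&0x3 = 0x1
prio signed 4b, MSB=1: 14 - 16 = -2

-2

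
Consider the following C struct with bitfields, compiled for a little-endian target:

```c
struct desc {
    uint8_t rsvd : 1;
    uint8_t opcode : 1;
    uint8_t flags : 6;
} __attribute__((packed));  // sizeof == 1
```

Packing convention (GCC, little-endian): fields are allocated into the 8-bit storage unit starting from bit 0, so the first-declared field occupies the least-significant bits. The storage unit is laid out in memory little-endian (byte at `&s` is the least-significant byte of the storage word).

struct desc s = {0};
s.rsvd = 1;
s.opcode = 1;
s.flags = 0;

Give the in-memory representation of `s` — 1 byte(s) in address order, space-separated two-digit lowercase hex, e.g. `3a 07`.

03

[0+:1] rsvd=1 & 0x1 = 0x1; word=0x01
[1+:1] opcode=1 & 0x1 = 0x1; word=0x03
[2+:6] flags=0 & 0x3f = 0x0; word=0x03
word = 0x03 → little-endian bytes:
  [0]=0x03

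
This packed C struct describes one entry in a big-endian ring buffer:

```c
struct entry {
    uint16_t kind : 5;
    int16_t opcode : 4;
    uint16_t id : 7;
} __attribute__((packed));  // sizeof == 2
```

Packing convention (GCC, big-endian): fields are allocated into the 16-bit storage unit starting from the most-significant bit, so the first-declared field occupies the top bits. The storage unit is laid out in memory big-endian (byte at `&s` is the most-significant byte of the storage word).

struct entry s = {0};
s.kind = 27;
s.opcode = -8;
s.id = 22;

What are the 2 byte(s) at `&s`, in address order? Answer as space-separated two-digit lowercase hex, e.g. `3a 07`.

dc 16

kind:5 = 27 → 0x1b << 11 → word 0xd800
opcode:4 = -8 → 0x8 << 7 → word 0xdc00
id:7 = 22 → 0x16 << 0 → word 0xdc16
word = 0xdc16 → big-endian bytes:
  [0]=0xdc  [1]=0x16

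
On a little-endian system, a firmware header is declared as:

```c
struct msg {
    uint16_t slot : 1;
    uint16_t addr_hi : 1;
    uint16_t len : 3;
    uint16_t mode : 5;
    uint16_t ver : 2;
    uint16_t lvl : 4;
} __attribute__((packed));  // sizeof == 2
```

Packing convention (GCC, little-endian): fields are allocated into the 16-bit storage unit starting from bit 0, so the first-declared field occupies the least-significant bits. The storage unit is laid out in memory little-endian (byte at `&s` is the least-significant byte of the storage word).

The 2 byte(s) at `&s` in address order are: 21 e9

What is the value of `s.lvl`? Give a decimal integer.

14

[0]=0x21 [1]=0xe9 (little-endian) → word 0xe921
slot:1 @ bit 0 → (0xe921>>0)&0x1 = 0x1
addr_hi:1 @ bit 1 → (0xe921>>1)&0x1 = 0x0
len:3 @ bit 2 → (0xe921>>2)&0x7 = 0x0
mode:5 @ bit 5 → (0xe921>>5)&0x1f = 0x9
ver:2 @ bit 10 → (0xe921>>10)&0x3 = 0x2
lvl:4 @ bit 12 → (0xe921>>12)&0xf = 0xe  ←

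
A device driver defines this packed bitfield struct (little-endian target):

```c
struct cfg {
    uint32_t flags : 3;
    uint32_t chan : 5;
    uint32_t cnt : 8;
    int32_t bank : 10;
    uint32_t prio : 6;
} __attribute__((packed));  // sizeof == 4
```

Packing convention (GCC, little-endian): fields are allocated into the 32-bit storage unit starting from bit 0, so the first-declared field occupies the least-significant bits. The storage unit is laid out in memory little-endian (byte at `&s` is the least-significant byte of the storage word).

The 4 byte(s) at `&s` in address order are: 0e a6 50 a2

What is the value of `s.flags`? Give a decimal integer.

6

[0]=0x0e [1]=0xa6 [2]=0x50 [3]=0xa2 (little-endian) → word 0xa250a60e
flags:3 @ bit 0 → (0xa250a60e>>0)&0x7 = 0x6  ←
chan:5 @ bit 3 → (0xa250a60e>>3)&0x1f = 0x1
cnt:8 @ bit 8 → (0xa250a60e>>8)&0xff = 0xa6
bank:10 @ bit 16 → (0xa250a60e>>16)&0x3ff = 0x250
prio:6 @ bit 26 → (0xa250a60e>>26)&0x3f = 0x28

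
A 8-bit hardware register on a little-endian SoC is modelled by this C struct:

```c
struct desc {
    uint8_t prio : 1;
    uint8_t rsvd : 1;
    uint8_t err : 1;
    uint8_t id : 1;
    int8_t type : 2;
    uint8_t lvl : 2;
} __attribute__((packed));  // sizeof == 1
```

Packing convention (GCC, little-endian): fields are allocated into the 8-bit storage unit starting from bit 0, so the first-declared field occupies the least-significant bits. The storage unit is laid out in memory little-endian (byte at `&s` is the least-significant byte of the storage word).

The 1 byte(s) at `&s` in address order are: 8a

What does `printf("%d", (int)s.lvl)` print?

2

[0]=0x8a (little-endian) → word 0x8a
prio [0+:1] = (word>>0) & 0x1 = 0
rsvd [1+:1] = (word>>1) & 0x1 = 1
err [2+:1] = (word>>2) & 0x1 = 0
id [3+:1] = (word>>3) & 0x1 = 1
type [4+:2] = (word>>4) & 0x3 = 0
lvl [6+:2] = (word>>6) & 0x3 = 2  ←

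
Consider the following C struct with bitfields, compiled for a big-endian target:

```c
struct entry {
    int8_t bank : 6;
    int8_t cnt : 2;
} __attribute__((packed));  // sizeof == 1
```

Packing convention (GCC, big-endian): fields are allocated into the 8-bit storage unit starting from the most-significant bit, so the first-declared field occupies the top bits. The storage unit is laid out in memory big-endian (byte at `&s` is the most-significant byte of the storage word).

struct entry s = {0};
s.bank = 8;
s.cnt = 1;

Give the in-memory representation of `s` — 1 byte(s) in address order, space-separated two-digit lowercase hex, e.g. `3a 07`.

bank:6 = 8 → 0x8 << 2 → word 0x20
cnt:2 = 1 → 0x1 << 0 → word 0x21
word = 0x21 → big-endian bytes:
  [0]=0x21

21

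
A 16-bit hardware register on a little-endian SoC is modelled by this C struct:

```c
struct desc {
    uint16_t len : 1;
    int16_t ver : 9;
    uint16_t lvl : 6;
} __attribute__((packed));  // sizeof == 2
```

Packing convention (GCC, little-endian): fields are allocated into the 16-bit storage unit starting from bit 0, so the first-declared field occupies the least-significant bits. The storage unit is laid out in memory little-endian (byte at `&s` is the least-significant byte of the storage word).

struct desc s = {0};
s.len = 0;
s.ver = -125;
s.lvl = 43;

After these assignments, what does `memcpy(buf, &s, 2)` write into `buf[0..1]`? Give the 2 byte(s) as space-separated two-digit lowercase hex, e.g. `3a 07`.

len (1b) val=0 bits=0x0 at bit 0: 0x0000
ver (9b) val=-125 bits=0x183 at bit 1: 0x0306
lvl (6b) val=43 bits=0x2b at bit 10: 0xaf06
word = 0xaf06 → little-endian bytes:
  [0]=0x06  [1]=0xaf

06 af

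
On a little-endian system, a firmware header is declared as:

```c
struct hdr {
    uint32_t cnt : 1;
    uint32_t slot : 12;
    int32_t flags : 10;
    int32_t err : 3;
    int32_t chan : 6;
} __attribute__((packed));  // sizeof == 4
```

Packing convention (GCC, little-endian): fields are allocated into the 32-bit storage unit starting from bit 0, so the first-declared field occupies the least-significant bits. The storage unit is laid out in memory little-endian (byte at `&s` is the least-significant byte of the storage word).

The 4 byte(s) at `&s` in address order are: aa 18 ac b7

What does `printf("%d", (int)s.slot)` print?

[0]=0xaa [1]=0x18 [2]=0xac [3]=0xb7 (little-endian) → word 0xb7ac18aa
cnt:1 @ bit 0 → (0xb7ac18aa>>0)&0x1 = 0x0
slot:12 @ bit 1 → (0xb7ac18aa>>1)&0xfff = 0xc55  ←
flags:10 @ bit 13 → (0xb7ac18aa>>13)&0x3ff = 0x160
err:3 @ bit 23 → (0xb7ac18aa>>23)&0x7 = 0x7
chan:6 @ bit 26 → (0xb7ac18aa>>26)&0x3f = 0x2d

3157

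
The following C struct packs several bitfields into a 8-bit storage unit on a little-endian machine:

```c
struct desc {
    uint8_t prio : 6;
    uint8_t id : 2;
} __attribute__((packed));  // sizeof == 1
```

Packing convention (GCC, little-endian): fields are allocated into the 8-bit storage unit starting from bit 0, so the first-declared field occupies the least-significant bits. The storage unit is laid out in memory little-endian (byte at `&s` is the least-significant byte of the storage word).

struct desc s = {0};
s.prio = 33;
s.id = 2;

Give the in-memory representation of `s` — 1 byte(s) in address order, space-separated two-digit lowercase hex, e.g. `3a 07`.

a1

prio:6 = 33 → 0x21 << 0 → word 0x21
id:2 = 2 → 0x2 << 6 → word 0xa1
word = 0xa1 → little-endian bytes:
  [0]=0xa1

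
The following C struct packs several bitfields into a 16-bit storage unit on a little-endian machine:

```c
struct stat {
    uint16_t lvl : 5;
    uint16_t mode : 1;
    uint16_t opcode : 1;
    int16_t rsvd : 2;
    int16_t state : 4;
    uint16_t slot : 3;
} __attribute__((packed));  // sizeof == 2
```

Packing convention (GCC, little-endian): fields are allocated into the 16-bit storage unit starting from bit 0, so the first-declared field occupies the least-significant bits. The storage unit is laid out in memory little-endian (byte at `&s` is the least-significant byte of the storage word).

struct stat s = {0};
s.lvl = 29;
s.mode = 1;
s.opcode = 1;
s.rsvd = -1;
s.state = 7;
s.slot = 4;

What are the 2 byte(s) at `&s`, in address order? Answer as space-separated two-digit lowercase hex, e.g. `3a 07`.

lvl (5b) val=29 bits=0x1d at bit 0: 0x001d
mode (1b) val=1 bits=0x1 at bit 5: 0x003d
opcode (1b) val=1 bits=0x1 at bit 6: 0x007d
rsvd (2b) val=-1 bits=0x3 at bit 7: 0x01fd
state (4b) val=7 bits=0x7 at bit 9: 0x0ffd
slot (3b) val=4 bits=0x4 at bit 13: 0x8ffd
word = 0x8ffd → little-endian bytes:
  [0]=0xfd  [1]=0x8f

fd 8f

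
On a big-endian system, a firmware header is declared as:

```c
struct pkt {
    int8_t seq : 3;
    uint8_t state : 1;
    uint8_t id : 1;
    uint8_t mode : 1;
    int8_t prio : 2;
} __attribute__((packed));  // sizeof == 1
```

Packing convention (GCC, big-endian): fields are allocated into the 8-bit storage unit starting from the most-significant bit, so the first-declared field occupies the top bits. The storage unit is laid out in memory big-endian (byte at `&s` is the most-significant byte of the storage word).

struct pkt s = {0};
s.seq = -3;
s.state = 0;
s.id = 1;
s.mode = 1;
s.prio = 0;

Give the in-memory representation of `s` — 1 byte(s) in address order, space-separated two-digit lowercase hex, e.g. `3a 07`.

seq:3 = -3 → 0x5 << 5 → word 0xa0
state:1 = 0 → 0x0 << 4 → word 0xa0
id:1 = 1 → 0x1 << 3 → word 0xa8
mode:1 = 1 → 0x1 << 2 → word 0xac
prio:2 = 0 → 0x0 << 0 → word 0xac
word = 0xac → big-endian bytes:
  [0]=0xac

ac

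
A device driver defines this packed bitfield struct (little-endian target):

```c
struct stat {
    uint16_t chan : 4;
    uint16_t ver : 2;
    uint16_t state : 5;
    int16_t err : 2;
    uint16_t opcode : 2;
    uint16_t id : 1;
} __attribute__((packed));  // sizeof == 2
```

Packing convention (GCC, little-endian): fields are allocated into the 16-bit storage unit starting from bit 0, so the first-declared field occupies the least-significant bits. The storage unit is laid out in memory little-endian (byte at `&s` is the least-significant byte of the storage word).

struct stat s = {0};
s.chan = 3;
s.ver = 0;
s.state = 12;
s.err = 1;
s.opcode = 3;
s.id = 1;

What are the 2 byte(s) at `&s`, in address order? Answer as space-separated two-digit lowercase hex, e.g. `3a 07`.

chan:4 = 3 → 0x3 << 0 → word 0x0003
ver:2 = 0 → 0x0 << 4 → word 0x0003
state:5 = 12 → 0xc << 6 → word 0x0303
err:2 = 1 → 0x1 << 11 → word 0x0b03
opcode:2 = 3 → 0x3 << 13 → word 0x6b03
id:1 = 1 → 0x1 << 15 → word 0xeb03
word = 0xeb03 → little-endian bytes:
  [0]=0x03  [1]=0xeb

03 eb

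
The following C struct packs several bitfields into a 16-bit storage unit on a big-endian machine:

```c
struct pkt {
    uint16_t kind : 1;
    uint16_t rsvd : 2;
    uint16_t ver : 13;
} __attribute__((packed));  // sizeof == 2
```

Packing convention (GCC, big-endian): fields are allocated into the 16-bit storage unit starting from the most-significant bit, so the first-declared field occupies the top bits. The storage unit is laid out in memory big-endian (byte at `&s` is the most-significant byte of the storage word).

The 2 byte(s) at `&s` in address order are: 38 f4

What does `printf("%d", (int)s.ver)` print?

[0]=0x38 [1]=0xf4 (big-endian) → word 0x38f4
kind:1 @ bit 15 → (0x38f4>>15)&0x1 = 0x0
rsvd:2 @ bit 13 → (0x38f4>>13)&0x3 = 0x1
ver:13 @ bit 0 → (0x38f4>>0)&0x1fff = 0x18f4  ←

6388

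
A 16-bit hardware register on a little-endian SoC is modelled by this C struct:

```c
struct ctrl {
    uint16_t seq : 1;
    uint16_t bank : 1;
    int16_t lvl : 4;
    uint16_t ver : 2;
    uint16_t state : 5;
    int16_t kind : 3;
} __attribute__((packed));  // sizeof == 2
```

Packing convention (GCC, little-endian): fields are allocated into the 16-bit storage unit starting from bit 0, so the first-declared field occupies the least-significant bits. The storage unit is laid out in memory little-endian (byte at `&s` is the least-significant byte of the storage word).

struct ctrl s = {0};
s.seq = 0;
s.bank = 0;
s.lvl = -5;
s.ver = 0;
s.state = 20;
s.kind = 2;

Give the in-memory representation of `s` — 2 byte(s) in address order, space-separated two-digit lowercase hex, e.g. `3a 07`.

seq (1b) val=0 bits=0x0 at bit 0: 0x0000
bank (1b) val=0 bits=0x0 at bit 1: 0x0000
lvl (4b) val=-5 bits=0xb at bit 2: 0x002c
ver (2b) val=0 bits=0x0 at bit 6: 0x002c
state (5b) val=20 bits=0x14 at bit 8: 0x142c
kind (3b) val=2 bits=0x2 at bit 13: 0x542c
word = 0x542c → little-endian bytes:
  [0]=0x2c  [1]=0x54

2c 54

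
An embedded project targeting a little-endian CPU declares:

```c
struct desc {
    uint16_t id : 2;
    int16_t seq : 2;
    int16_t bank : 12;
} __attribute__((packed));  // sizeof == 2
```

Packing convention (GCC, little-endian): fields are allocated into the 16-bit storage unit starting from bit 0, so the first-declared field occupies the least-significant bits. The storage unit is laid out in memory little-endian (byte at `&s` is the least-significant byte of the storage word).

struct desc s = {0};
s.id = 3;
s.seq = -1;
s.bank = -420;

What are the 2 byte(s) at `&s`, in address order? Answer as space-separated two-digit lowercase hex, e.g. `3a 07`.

id:2 = 3 → 0x3 << 0 → word 0x0003
seq:2 = -1 → 0x3 << 2 → word 0x000f
bank:12 = -420 → 0xe5c << 4 → word 0xe5cf
word = 0xe5cf → little-endian bytes:
  [0]=0xcf  [1]=0xe5

cf e5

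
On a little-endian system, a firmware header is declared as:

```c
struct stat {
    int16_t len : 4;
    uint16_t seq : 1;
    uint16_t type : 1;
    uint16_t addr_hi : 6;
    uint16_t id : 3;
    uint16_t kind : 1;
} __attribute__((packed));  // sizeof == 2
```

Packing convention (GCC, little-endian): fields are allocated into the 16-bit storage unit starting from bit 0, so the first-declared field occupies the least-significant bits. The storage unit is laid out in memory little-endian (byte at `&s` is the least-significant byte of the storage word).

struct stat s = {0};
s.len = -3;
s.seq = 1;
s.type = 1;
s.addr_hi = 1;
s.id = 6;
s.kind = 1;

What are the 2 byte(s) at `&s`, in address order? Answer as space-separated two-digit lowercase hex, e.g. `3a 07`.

7d e0

len:4 = -3 → 0xd << 0 → word 0x000d
seq:1 = 1 → 0x1 << 4 → word 0x001d
type:1 = 1 → 0x1 << 5 → word 0x003d
addr_hi:6 = 1 → 0x1 << 6 → word 0x007d
id:3 = 6 → 0x6 << 12 → word 0x607d
kind:1 = 1 → 0x1 << 15 → word 0xe07d
word = 0xe07d → little-endian bytes:
  [0]=0x7d  [1]=0xe0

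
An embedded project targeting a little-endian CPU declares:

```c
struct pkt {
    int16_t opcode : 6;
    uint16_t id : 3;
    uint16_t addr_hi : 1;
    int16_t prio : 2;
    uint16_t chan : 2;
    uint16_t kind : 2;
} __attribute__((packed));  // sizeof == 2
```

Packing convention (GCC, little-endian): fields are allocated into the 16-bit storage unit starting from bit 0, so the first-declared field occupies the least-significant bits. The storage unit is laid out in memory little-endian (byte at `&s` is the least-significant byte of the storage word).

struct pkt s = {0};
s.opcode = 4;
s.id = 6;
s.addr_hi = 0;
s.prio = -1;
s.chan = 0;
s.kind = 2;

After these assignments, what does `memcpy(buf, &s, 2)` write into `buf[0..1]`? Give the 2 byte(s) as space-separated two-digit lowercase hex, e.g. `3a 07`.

opcode (6b) val=4 bits=0x4 at bit 0: 0x0004
id (3b) val=6 bits=0x6 at bit 6: 0x0184
addr_hi (1b) val=0 bits=0x0 at bit 9: 0x0184
prio (2b) val=-1 bits=0x3 at bit 10: 0x0d84
chan (2b) val=0 bits=0x0 at bit 12: 0x0d84
kind (2b) val=2 bits=0x2 at bit 14: 0x8d84
word = 0x8d84 → little-endian bytes:
  [0]=0x84  [1]=0x8d

84 8d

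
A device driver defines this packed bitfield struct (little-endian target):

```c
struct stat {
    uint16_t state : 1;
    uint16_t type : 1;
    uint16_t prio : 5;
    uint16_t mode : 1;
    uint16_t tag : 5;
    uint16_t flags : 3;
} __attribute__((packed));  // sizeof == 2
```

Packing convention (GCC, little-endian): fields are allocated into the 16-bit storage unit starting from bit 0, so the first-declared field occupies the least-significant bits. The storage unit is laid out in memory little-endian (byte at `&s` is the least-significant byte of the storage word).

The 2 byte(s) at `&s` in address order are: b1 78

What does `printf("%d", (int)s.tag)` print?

24

[0]=0xb1 [1]=0x78 (little-endian) → word 0x78b1
state:1 @ bit 0 → (0x78b1>>0)&0x1 = 0x1
type:1 @ bit 1 → (0x78b1>>1)&0x1 = 0x0
prio:5 @ bit 2 → (0x78b1>>2)&0x1f = 0xc
mode:1 @ bit 7 → (0x78b1>>7)&0x1 = 0x1
tag:5 @ bit 8 → (0x78b1>>8)&0x1f = 0x18  ←
flags:3 @ bit 13 → (0x78b1>>13)&0x7 = 0x3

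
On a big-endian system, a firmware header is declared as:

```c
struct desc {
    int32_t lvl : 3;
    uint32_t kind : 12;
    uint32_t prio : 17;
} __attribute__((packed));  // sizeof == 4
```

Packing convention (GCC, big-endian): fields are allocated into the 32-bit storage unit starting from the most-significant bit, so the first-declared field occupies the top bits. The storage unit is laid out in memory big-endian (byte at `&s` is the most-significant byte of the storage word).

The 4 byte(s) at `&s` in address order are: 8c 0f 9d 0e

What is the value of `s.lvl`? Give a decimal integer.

-4

[0]=0x8c [1]=0x0f [2]=0x9d [3]=0x0e (big-endian) → word 0x8c0f9d0e
lvl [29+:3] = (word>>29) & 0x7 = 4  ←
kind [17+:12] = (word>>17) & 0xfff = 1543
prio [0+:17] = (word>>0) & 0x1ffff = 105742
lvl signed 3b, MSB=1: 4 - 8 = -4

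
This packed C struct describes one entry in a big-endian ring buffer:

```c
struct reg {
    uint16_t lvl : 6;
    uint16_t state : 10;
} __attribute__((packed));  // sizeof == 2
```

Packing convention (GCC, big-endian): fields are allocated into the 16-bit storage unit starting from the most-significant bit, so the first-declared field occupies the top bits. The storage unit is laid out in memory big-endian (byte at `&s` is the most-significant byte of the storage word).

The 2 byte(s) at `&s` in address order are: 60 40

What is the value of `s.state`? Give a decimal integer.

64

[0]=0x60 [1]=0x40 (big-endian) → word 0x6040
lvl:6 @ bit 10 → (0x6040>>10)&0x3f = 0x18
state:10 @ bit 0 → (0x6040>>0)&0x3ff = 0x40  ←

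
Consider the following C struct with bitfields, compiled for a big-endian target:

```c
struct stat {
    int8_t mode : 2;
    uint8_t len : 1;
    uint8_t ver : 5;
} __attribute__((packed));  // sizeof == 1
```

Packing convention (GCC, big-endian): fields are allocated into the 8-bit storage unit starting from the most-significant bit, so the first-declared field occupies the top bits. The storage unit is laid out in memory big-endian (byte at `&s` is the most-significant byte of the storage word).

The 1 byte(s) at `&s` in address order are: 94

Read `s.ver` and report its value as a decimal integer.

20

[0]=0x94 (big-endian) → word 0x94
mode [6+:2] = (word>>6) & 0x3 = 2
len [5+:1] = (word>>5) & 0x1 = 0
ver [0+:5] = (word>>0) & 0x1f = 20  ←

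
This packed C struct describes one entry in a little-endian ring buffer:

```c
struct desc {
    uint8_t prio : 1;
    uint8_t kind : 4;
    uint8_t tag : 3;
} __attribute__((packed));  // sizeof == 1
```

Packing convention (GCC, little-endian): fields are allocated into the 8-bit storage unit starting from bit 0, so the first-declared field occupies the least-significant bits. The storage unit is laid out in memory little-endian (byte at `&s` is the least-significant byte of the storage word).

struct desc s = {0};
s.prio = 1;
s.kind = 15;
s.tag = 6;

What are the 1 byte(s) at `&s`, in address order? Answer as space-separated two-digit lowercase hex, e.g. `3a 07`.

df

[0+:1] prio=1 & 0x1 = 0x1; word=0x01
[1+:4] kind=15 & 0xf = 0xf; word=0x1f
[5+:3] tag=6 & 0x7 = 0x6; word=0xdf
word = 0xdf → little-endian bytes:
  [0]=0xdf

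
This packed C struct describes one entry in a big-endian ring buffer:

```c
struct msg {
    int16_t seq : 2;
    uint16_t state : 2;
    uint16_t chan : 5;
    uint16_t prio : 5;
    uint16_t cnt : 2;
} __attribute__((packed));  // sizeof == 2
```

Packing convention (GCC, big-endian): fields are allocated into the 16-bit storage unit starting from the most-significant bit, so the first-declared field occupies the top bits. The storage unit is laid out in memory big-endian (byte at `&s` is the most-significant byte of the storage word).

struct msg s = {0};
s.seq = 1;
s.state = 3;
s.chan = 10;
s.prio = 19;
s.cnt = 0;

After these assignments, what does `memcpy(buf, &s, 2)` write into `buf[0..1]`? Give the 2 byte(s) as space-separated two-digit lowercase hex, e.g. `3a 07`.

seq (2b) val=1 bits=0x1 at bit 14: 0x4000
state (2b) val=3 bits=0x3 at bit 12: 0x7000
chan (5b) val=10 bits=0xa at bit 7: 0x7500
prio (5b) val=19 bits=0x13 at bit 2: 0x754c
cnt (2b) val=0 bits=0x0 at bit 0: 0x754c
word = 0x754c → big-endian bytes:
  [0]=0x75  [1]=0x4c

75 4c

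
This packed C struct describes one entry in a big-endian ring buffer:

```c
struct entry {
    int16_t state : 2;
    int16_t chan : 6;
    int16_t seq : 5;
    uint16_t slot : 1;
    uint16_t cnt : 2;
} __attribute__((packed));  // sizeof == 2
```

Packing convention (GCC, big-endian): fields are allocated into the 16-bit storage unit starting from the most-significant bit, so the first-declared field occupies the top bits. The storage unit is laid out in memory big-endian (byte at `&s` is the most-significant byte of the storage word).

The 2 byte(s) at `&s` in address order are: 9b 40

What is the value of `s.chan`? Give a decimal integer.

[0]=0x9b [1]=0x40 (big-endian) → word 0x9b40
state [14+:2] = (word>>14) & 0x3 = 2
chan [8+:6] = (word>>8) & 0x3f = 27  ←
seq [3+:5] = (word>>3) & 0x1f = 8
slot [2+:1] = (word>>2) & 0x1 = 0
cnt [0+:2] = (word>>0) & 0x3 = 0
chan signed 6b, MSB=0: value = 27

27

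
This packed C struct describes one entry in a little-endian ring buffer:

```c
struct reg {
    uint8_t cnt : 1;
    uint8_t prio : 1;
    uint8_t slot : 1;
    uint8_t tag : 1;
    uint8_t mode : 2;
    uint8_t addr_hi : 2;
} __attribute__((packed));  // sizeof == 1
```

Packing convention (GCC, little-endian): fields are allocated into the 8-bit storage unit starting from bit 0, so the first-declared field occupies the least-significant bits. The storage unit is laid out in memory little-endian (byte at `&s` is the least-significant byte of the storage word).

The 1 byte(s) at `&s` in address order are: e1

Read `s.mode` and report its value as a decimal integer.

[0]=0xe1 (little-endian) → word 0xe1
cnt:1 @ bit 0 → (0xe1>>0)&0x1 = 0x1
prio:1 @ bit 1 → (0xe1>>1)&0x1 = 0x0
slot:1 @ bit 2 → (0xe1>>2)&0x1 = 0x0
tag:1 @ bit 3 → (0xe1>>3)&0x1 = 0x0
mode:2 @ bit 4 → (0xe1>>4)&0x3 = 0x2  ←
addr_hi:2 @ bit 6 → (0xe1>>6)&0x3 = 0x3

2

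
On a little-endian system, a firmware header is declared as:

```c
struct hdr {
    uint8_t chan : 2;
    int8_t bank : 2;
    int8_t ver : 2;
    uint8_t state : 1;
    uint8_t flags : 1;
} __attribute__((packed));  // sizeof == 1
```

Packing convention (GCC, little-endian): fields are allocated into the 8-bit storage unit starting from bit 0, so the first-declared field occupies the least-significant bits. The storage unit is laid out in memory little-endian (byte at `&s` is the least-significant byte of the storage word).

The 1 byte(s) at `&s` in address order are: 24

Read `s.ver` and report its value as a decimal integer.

-2

[0]=0x24 (little-endian) → word 0x24
chan [0+:2] = (word>>0) & 0x3 = 0
bank [2+:2] = (word>>2) & 0x3 = 1
ver [4+:2] = (word>>4) & 0x3 = 2  ←
state [6+:1] = (word>>6) & 0x1 = 0
flags [7+:1] = (word>>7) & 0x1 = 0
ver signed 2b, MSB=1: 2 - 4 = -2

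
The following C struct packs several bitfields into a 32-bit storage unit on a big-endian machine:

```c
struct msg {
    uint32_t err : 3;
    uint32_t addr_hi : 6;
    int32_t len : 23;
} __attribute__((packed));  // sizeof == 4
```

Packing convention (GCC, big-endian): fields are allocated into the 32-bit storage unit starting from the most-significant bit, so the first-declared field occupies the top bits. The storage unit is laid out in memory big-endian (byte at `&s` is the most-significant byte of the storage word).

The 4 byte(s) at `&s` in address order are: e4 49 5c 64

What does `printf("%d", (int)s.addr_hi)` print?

[0]=0xe4 [1]=0x49 [2]=0x5c [3]=0x64 (big-endian) → word 0xe4495c64
err:3 @ bit 29 → (0xe4495c64>>29)&0x7 = 0x7
addr_hi:6 @ bit 23 → (0xe4495c64>>23)&0x3f = 0x8  ←
len:23 @ bit 0 → (0xe4495c64>>0)&0x7fffff = 0x495c64

8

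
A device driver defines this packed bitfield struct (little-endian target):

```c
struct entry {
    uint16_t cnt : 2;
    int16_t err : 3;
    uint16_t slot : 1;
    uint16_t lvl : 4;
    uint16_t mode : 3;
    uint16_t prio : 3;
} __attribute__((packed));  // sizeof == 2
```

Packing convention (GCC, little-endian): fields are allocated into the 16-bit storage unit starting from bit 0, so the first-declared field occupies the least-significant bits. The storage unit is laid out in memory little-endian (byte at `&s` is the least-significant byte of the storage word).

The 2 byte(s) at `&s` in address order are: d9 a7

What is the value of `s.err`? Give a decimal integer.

-2

[0]=0xd9 [1]=0xa7 (little-endian) → word 0xa7d9
cnt [0+:2] = (word>>0) & 0x3 = 1
err [2+:3] = (word>>2) & 0x7 = 6  ←
slot [5+:1] = (word>>5) & 0x1 = 0
lvl [6+:4] = (word>>6) & 0xf = 15
mode [10+:3] = (word>>10) & 0x7 = 1
prio [13+:3] = (word>>13) & 0x7 = 5
err signed 3b, MSB=1: 6 - 8 = -2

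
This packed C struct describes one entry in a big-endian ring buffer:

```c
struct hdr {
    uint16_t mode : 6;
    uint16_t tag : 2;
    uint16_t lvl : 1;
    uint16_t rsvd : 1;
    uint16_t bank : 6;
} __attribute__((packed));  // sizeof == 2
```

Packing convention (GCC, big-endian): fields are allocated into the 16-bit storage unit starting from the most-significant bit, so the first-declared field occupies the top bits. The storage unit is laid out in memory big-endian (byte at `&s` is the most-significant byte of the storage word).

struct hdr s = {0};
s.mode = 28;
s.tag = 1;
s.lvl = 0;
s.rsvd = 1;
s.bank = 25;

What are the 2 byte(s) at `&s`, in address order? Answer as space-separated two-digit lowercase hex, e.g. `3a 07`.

[10+:6] mode=28 & 0x3f = 0x1c; word=0x7000
[8+:2] tag=1 & 0x3 = 0x1; word=0x7100
[7+:1] lvl=0 & 0x1 = 0x0; word=0x7100
[6+:1] rsvd=1 & 0x1 = 0x1; word=0x7140
[0+:6] bank=25 & 0x3f = 0x19; word=0x7159
word = 0x7159 → big-endian bytes:
  [0]=0x71  [1]=0x59

71 59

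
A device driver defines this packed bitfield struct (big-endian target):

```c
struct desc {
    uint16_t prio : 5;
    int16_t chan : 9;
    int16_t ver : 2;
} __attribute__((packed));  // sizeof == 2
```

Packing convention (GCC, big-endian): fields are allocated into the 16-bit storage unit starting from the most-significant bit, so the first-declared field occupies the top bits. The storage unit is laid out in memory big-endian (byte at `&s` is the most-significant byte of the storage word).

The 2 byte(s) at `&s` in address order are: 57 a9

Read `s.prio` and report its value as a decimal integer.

10

[0]=0x57 [1]=0xa9 (big-endian) → word 0x57a9
prio:5 @ bit 11 → (0x57a9>>11)&0x1f = 0xa  ←
chan:9 @ bit 2 → (0x57a9>>2)&0x1ff = 0x1ea
ver:2 @ bit 0 → (0x57a9>>0)&0x3 = 0x1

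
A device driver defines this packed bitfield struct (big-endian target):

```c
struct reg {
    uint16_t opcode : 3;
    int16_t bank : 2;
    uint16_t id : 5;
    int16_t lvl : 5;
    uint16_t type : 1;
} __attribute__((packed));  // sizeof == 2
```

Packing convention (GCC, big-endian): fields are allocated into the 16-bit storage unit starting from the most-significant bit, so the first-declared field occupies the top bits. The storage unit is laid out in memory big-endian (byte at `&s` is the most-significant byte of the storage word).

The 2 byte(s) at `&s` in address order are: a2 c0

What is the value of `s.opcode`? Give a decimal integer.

5

[0]=0xa2 [1]=0xc0 (big-endian) → word 0xa2c0
opcode:3 @ bit 13 → (0xa2c0>>13)&0x7 = 0x5  ←
bank:2 @ bit 11 → (0xa2c0>>11)&0x3 = 0x0
id:5 @ bit 6 → (0xa2c0>>6)&0x1f = 0xb
lvl:5 @ bit 1 → (0xa2c0>>1)&0x1f = 0x0
type:1 @ bit 0 → (0xa2c0>>0)&0x1 = 0x0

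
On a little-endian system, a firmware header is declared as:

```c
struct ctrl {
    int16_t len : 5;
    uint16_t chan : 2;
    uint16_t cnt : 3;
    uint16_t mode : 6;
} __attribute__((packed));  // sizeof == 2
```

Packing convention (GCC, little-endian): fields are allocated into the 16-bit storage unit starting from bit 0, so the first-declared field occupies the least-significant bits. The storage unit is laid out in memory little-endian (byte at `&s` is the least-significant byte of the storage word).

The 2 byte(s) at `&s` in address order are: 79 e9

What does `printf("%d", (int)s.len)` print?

-7

[0]=0x79 [1]=0xe9 (little-endian) → word 0xe979
len:5 @ bit 0 → (0xe979>>0)&0x1f = 0x19  ←
chan:2 @ bit 5 → (0xe979>>5)&0x3 = 0x3
cnt:3 @ bit 7 → (0xe979>>7)&0x7 = 0x2
mode:6 @ bit 10 → (0xe979>>10)&0x3f = 0x3a
len signed 5b, MSB=1: 25 - 32 = -7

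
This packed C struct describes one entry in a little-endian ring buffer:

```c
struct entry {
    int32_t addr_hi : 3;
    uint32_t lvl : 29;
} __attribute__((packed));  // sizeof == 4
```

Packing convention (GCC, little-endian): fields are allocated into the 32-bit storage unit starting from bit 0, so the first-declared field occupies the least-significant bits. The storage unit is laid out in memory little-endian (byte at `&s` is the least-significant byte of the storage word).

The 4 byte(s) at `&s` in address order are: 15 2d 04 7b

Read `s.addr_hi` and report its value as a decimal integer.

[0]=0x15 [1]=0x2d [2]=0x04 [3]=0x7b (little-endian) → word 0x7b042d15
addr_hi [0+:3] = (word>>0) & 0x7 = 5  ←
lvl [3+:29] = (word>>3) & 0x1fffffff = 257983906
addr_hi signed 3b, MSB=1: 5 - 8 = -3

-3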